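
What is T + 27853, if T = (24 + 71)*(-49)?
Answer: 23198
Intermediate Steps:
T = -4655 (T = 95*(-49) = -4655)
T + 27853 = -4655 + 27853 = 23198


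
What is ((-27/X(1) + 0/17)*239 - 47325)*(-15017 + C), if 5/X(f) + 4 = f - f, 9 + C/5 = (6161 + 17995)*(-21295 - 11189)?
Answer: 827110592909166/5 ≈ 1.6542e+14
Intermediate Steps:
C = -3923417565 (C = -45 + 5*((6161 + 17995)*(-21295 - 11189)) = -45 + 5*(24156*(-32484)) = -45 + 5*(-784683504) = -45 - 3923417520 = -3923417565)
X(f) = -5/4 (X(f) = 5/(-4 + (f - f)) = 5/(-4 + 0) = 5/(-4) = 5*(-1/4) = -5/4)
((-27/X(1) + 0/17)*239 - 47325)*(-15017 + C) = ((-27/(-5/4) + 0/17)*239 - 47325)*(-15017 - 3923417565) = ((-27*(-4/5) + 0*(1/17))*239 - 47325)*(-3923432582) = ((108/5 + 0)*239 - 47325)*(-3923432582) = ((108/5)*239 - 47325)*(-3923432582) = (25812/5 - 47325)*(-3923432582) = -210813/5*(-3923432582) = 827110592909166/5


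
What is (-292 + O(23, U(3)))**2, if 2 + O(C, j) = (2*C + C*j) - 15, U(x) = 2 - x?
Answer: 81796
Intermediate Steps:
O(C, j) = -17 + 2*C + C*j (O(C, j) = -2 + ((2*C + C*j) - 15) = -2 + (-15 + 2*C + C*j) = -17 + 2*C + C*j)
(-292 + O(23, U(3)))**2 = (-292 + (-17 + 2*23 + 23*(2 - 1*3)))**2 = (-292 + (-17 + 46 + 23*(2 - 3)))**2 = (-292 + (-17 + 46 + 23*(-1)))**2 = (-292 + (-17 + 46 - 23))**2 = (-292 + 6)**2 = (-286)**2 = 81796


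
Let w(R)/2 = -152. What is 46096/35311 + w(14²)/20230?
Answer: 460893768/357170765 ≈ 1.2904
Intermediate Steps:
w(R) = -304 (w(R) = 2*(-152) = -304)
46096/35311 + w(14²)/20230 = 46096/35311 - 304/20230 = 46096*(1/35311) - 304*1/20230 = 46096/35311 - 152/10115 = 460893768/357170765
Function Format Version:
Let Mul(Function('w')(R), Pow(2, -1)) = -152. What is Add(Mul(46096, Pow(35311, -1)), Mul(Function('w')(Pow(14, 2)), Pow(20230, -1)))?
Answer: Rational(460893768, 357170765) ≈ 1.2904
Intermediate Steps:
Function('w')(R) = -304 (Function('w')(R) = Mul(2, -152) = -304)
Add(Mul(46096, Pow(35311, -1)), Mul(Function('w')(Pow(14, 2)), Pow(20230, -1))) = Add(Mul(46096, Pow(35311, -1)), Mul(-304, Pow(20230, -1))) = Add(Mul(46096, Rational(1, 35311)), Mul(-304, Rational(1, 20230))) = Add(Rational(46096, 35311), Rational(-152, 10115)) = Rational(460893768, 357170765)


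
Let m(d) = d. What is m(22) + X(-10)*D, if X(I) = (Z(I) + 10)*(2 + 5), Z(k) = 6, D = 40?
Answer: 4502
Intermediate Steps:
X(I) = 112 (X(I) = (6 + 10)*(2 + 5) = 16*7 = 112)
m(22) + X(-10)*D = 22 + 112*40 = 22 + 4480 = 4502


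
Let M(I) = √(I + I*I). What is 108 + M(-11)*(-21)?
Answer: 108 - 21*√110 ≈ -112.25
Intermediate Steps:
M(I) = √(I + I²)
108 + M(-11)*(-21) = 108 + √(-11*(1 - 11))*(-21) = 108 + √(-11*(-10))*(-21) = 108 + √110*(-21) = 108 - 21*√110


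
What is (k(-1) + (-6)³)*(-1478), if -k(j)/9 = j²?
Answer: 332550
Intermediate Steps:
k(j) = -9*j²
(k(-1) + (-6)³)*(-1478) = (-9*(-1)² + (-6)³)*(-1478) = (-9*1 - 216)*(-1478) = (-9 - 216)*(-1478) = -225*(-1478) = 332550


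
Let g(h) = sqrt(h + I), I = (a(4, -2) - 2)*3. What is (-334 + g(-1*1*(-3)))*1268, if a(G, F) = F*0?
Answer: -423512 + 1268*I*sqrt(3) ≈ -4.2351e+5 + 2196.2*I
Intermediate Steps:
a(G, F) = 0
I = -6 (I = (0 - 2)*3 = -2*3 = -6)
g(h) = sqrt(-6 + h) (g(h) = sqrt(h - 6) = sqrt(-6 + h))
(-334 + g(-1*1*(-3)))*1268 = (-334 + sqrt(-6 - 1*1*(-3)))*1268 = (-334 + sqrt(-6 - 1*(-3)))*1268 = (-334 + sqrt(-6 + 3))*1268 = (-334 + sqrt(-3))*1268 = (-334 + I*sqrt(3))*1268 = -423512 + 1268*I*sqrt(3)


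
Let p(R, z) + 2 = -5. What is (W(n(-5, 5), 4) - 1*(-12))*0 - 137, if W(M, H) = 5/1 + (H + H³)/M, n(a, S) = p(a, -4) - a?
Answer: -137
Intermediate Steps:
p(R, z) = -7 (p(R, z) = -2 - 5 = -7)
n(a, S) = -7 - a
W(M, H) = 5 + (H + H³)/M (W(M, H) = 5*1 + (H + H³)/M = 5 + (H + H³)/M)
(W(n(-5, 5), 4) - 1*(-12))*0 - 137 = ((4 + 4³ + 5*(-7 - 1*(-5)))/(-7 - 1*(-5)) - 1*(-12))*0 - 137 = ((4 + 64 + 5*(-7 + 5))/(-7 + 5) + 12)*0 - 137 = ((4 + 64 + 5*(-2))/(-2) + 12)*0 - 137 = (-(4 + 64 - 10)/2 + 12)*0 - 137 = (-½*58 + 12)*0 - 137 = (-29 + 12)*0 - 137 = -17*0 - 137 = 0 - 137 = -137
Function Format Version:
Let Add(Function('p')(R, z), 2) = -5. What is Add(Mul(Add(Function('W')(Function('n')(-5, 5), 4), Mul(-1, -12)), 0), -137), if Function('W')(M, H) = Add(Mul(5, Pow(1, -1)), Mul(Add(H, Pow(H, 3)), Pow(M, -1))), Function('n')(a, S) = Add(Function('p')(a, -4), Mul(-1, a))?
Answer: -137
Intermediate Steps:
Function('p')(R, z) = -7 (Function('p')(R, z) = Add(-2, -5) = -7)
Function('n')(a, S) = Add(-7, Mul(-1, a))
Function('W')(M, H) = Add(5, Mul(Pow(M, -1), Add(H, Pow(H, 3)))) (Function('W')(M, H) = Add(Mul(5, 1), Mul(Pow(M, -1), Add(H, Pow(H, 3)))) = Add(5, Mul(Pow(M, -1), Add(H, Pow(H, 3)))))
Add(Mul(Add(Function('W')(Function('n')(-5, 5), 4), Mul(-1, -12)), 0), -137) = Add(Mul(Add(Mul(Pow(Add(-7, Mul(-1, -5)), -1), Add(4, Pow(4, 3), Mul(5, Add(-7, Mul(-1, -5))))), Mul(-1, -12)), 0), -137) = Add(Mul(Add(Mul(Pow(Add(-7, 5), -1), Add(4, 64, Mul(5, Add(-7, 5)))), 12), 0), -137) = Add(Mul(Add(Mul(Pow(-2, -1), Add(4, 64, Mul(5, -2))), 12), 0), -137) = Add(Mul(Add(Mul(Rational(-1, 2), Add(4, 64, -10)), 12), 0), -137) = Add(Mul(Add(Mul(Rational(-1, 2), 58), 12), 0), -137) = Add(Mul(Add(-29, 12), 0), -137) = Add(Mul(-17, 0), -137) = Add(0, -137) = -137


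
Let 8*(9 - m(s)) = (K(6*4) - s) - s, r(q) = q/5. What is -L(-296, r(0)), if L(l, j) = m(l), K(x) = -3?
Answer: 517/8 ≈ 64.625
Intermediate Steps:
r(q) = q/5 (r(q) = q*(⅕) = q/5)
m(s) = 75/8 + s/4 (m(s) = 9 - ((-3 - s) - s)/8 = 9 - (-3 - 2*s)/8 = 9 + (3/8 + s/4) = 75/8 + s/4)
L(l, j) = 75/8 + l/4
-L(-296, r(0)) = -(75/8 + (¼)*(-296)) = -(75/8 - 74) = -1*(-517/8) = 517/8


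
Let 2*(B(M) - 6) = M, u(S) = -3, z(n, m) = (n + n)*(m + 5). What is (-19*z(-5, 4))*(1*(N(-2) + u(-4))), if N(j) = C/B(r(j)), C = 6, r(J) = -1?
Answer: -35910/11 ≈ -3264.5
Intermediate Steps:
z(n, m) = 2*n*(5 + m) (z(n, m) = (2*n)*(5 + m) = 2*n*(5 + m))
B(M) = 6 + M/2
N(j) = 12/11 (N(j) = 6/(6 + (½)*(-1)) = 6/(6 - ½) = 6/(11/2) = 6*(2/11) = 12/11)
(-19*z(-5, 4))*(1*(N(-2) + u(-4))) = (-38*(-5)*(5 + 4))*(1*(12/11 - 3)) = (-38*(-5)*9)*(1*(-21/11)) = -19*(-90)*(-21/11) = 1710*(-21/11) = -35910/11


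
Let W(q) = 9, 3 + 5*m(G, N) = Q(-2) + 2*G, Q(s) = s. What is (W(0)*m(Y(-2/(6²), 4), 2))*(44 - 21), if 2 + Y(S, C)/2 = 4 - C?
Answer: -2691/5 ≈ -538.20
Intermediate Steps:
Y(S, C) = 4 - 2*C (Y(S, C) = -4 + 2*(4 - C) = -4 + (8 - 2*C) = 4 - 2*C)
m(G, N) = -1 + 2*G/5 (m(G, N) = -⅗ + (-2 + 2*G)/5 = -⅗ + (-⅖ + 2*G/5) = -1 + 2*G/5)
(W(0)*m(Y(-2/(6²), 4), 2))*(44 - 21) = (9*(-1 + 2*(4 - 2*4)/5))*(44 - 21) = (9*(-1 + 2*(4 - 8)/5))*23 = (9*(-1 + (⅖)*(-4)))*23 = (9*(-1 - 8/5))*23 = (9*(-13/5))*23 = -117/5*23 = -2691/5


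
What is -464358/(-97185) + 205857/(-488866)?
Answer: 69000875161/15836814070 ≈ 4.3570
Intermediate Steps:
-464358/(-97185) + 205857/(-488866) = -464358*(-1/97185) + 205857*(-1/488866) = 154786/32395 - 205857/488866 = 69000875161/15836814070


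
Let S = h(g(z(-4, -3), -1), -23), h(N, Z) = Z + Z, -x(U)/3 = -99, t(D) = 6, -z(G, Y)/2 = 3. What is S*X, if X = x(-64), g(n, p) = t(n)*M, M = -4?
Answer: -13662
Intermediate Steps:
z(G, Y) = -6 (z(G, Y) = -2*3 = -6)
x(U) = 297 (x(U) = -3*(-99) = 297)
g(n, p) = -24 (g(n, p) = 6*(-4) = -24)
X = 297
h(N, Z) = 2*Z
S = -46 (S = 2*(-23) = -46)
S*X = -46*297 = -13662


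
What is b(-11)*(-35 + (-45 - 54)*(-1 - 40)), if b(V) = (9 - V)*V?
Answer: -885280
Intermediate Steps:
b(V) = V*(9 - V)
b(-11)*(-35 + (-45 - 54)*(-1 - 40)) = (-11*(9 - 1*(-11)))*(-35 + (-45 - 54)*(-1 - 40)) = (-11*(9 + 11))*(-35 - 99*(-41)) = (-11*20)*(-35 + 4059) = -220*4024 = -885280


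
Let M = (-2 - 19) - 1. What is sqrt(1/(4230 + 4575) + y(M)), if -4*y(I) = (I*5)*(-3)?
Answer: I*sqrt(25584213030)/17610 ≈ 9.0829*I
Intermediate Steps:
M = -22 (M = -21 - 1 = -22)
y(I) = 15*I/4 (y(I) = -I*5*(-3)/4 = -5*I*(-3)/4 = -(-15)*I/4 = 15*I/4)
sqrt(1/(4230 + 4575) + y(M)) = sqrt(1/(4230 + 4575) + (15/4)*(-22)) = sqrt(1/8805 - 165/2) = sqrt(-1452823/17610) = I*sqrt(25584213030)/17610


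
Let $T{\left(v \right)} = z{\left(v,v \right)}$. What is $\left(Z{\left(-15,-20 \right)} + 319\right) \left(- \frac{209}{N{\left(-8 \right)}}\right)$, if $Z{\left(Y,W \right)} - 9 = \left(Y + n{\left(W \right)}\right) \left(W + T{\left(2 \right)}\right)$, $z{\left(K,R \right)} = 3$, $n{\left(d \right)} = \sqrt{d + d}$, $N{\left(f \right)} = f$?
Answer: $\frac{121847}{8} - \frac{3553 i \sqrt{10}}{4} \approx 15231.0 - 2808.9 i$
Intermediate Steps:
$n{\left(d \right)} = \sqrt{2} \sqrt{d}$ ($n{\left(d \right)} = \sqrt{2 d} = \sqrt{2} \sqrt{d}$)
$T{\left(v \right)} = 3$
$Z{\left(Y,W \right)} = 9 + \left(3 + W\right) \left(Y + \sqrt{2} \sqrt{W}\right)$ ($Z{\left(Y,W \right)} = 9 + \left(Y + \sqrt{2} \sqrt{W}\right) \left(W + 3\right) = 9 + \left(Y + \sqrt{2} \sqrt{W}\right) \left(3 + W\right) = 9 + \left(3 + W\right) \left(Y + \sqrt{2} \sqrt{W}\right)$)
$\left(Z{\left(-15,-20 \right)} + 319\right) \left(- \frac{209}{N{\left(-8 \right)}}\right) = \left(\left(9 + 3 \left(-15\right) - -300 + \sqrt{2} \left(-20\right)^{\frac{3}{2}} + 3 \sqrt{2} \sqrt{-20}\right) + 319\right) \left(- \frac{209}{-8}\right) = \left(\left(9 - 45 + 300 + \sqrt{2} \left(- 40 i \sqrt{5}\right) + 3 \sqrt{2} \cdot 2 i \sqrt{5}\right) + 319\right) \left(\left(-209\right) \left(- \frac{1}{8}\right)\right) = \left(\left(9 - 45 + 300 - 40 i \sqrt{10} + 6 i \sqrt{10}\right) + 319\right) \frac{209}{8} = \left(\left(264 - 34 i \sqrt{10}\right) + 319\right) \frac{209}{8} = \left(583 - 34 i \sqrt{10}\right) \frac{209}{8} = \frac{121847}{8} - \frac{3553 i \sqrt{10}}{4}$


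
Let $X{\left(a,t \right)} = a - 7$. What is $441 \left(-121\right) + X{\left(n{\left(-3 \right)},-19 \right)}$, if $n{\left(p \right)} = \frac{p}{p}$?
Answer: $-53367$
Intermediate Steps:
$n{\left(p \right)} = 1$
$X{\left(a,t \right)} = -7 + a$ ($X{\left(a,t \right)} = a - 7 = -7 + a$)
$441 \left(-121\right) + X{\left(n{\left(-3 \right)},-19 \right)} = 441 \left(-121\right) + \left(-7 + 1\right) = -53361 - 6 = -53367$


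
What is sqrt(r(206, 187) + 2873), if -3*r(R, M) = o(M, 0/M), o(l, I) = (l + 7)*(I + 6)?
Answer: sqrt(2485) ≈ 49.850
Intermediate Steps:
o(l, I) = (6 + I)*(7 + l) (o(l, I) = (7 + l)*(6 + I) = (6 + I)*(7 + l))
r(R, M) = -14 - 2*M (r(R, M) = -(42 + 6*M + 7*(0/M) + (0/M)*M)/3 = -(42 + 6*M + 7*0 + 0*M)/3 = -(42 + 6*M + 0 + 0)/3 = -(42 + 6*M)/3 = -14 - 2*M)
sqrt(r(206, 187) + 2873) = sqrt((-14 - 2*187) + 2873) = sqrt((-14 - 374) + 2873) = sqrt(-388 + 2873) = sqrt(2485)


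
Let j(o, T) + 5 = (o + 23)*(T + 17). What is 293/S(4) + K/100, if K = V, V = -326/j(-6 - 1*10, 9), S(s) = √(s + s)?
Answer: -163/8850 + 293*√2/4 ≈ 103.57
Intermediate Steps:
S(s) = √2*√s (S(s) = √(2*s) = √2*√s)
j(o, T) = -5 + (17 + T)*(23 + o) (j(o, T) = -5 + (o + 23)*(T + 17) = -5 + (23 + o)*(17 + T) = -5 + (17 + T)*(23 + o))
V = -326/177 (V = -326/(386 + 17*(-6 - 1*10) + 23*9 + 9*(-6 - 1*10)) = -326/(386 + 17*(-6 - 10) + 207 + 9*(-6 - 10)) = -326/(386 + 17*(-16) + 207 + 9*(-16)) = -326/(386 - 272 + 207 - 144) = -326/177 ≈ -1.8418)
K = -326/177 ≈ -1.8418
293/S(4) + K/100 = 293/((√2*√4)) - 326/177/100 = 293/((√2*2)) - 326/177*1/100 = 293/((2*√2)) - 163/8850 = 293*(√2/4) - 163/8850 = 293*√2/4 - 163/8850 = -163/8850 + 293*√2/4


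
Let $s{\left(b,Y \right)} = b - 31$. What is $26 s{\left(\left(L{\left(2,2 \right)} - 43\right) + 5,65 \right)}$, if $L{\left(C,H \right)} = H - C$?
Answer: $-1794$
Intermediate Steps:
$s{\left(b,Y \right)} = -31 + b$
$26 s{\left(\left(L{\left(2,2 \right)} - 43\right) + 5,65 \right)} = 26 \left(-31 + \left(\left(\left(2 - 2\right) - 43\right) + 5\right)\right) = 26 \left(-31 + \left(\left(0 - 43\right) + 5\right)\right) = 26 \left(-31 + \left(-43 + 5\right)\right) = 26 \left(-31 - 38\right) = 26 \left(-69\right) = -1794$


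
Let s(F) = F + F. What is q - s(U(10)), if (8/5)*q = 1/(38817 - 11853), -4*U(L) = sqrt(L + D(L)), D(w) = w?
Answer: 5/215712 + sqrt(5) ≈ 2.2361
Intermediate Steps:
U(L) = -sqrt(2)*sqrt(L)/4 (U(L) = -sqrt(L + L)/4 = -sqrt(2)*sqrt(L)/4)
q = 5/215712 (q = 5/(8*(38817 - 11853)) = (5/8)/26964 = (5/8)*(1/26964) = 5/215712 ≈ 2.3179e-5)
s(F) = 2*F
q - s(U(10)) = 5/215712 - 2*(-sqrt(2)*sqrt(10)/4) = 5/215712 - 2*(-sqrt(5)/2) = 5/215712 - (-1)*sqrt(5) = 5/215712 + sqrt(5)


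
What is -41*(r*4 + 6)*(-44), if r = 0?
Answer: 10824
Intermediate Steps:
-41*(r*4 + 6)*(-44) = -41*(0*4 + 6)*(-44) = -41*(0 + 6)*(-44) = -41*6*(-44) = -246*(-44) = 10824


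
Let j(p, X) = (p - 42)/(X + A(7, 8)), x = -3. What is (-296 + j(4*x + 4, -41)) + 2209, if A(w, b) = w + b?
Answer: 24894/13 ≈ 1914.9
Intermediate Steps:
A(w, b) = b + w
j(p, X) = (-42 + p)/(15 + X) (j(p, X) = (p - 42)/(X + (8 + 7)) = (-42 + p)/(X + 15) = (-42 + p)/(15 + X))
(-296 + j(4*x + 4, -41)) + 2209 = (-296 + (-42 + (4*(-3) + 4))/(15 - 41)) + 2209 = (-296 + (-42 + (-12 + 4))/(-26)) + 2209 = (-296 - (-42 - 8)/26) + 2209 = (-296 - 1/26*(-50)) + 2209 = (-296 + 25/13) + 2209 = -3823/13 + 2209 = 24894/13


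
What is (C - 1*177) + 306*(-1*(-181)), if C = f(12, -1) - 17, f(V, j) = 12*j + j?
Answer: 55179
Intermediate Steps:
f(V, j) = 13*j
C = -30 (C = 13*(-1) - 17 = -13 - 17 = -30)
(C - 1*177) + 306*(-1*(-181)) = (-30 - 1*177) + 306*(-1*(-181)) = (-30 - 177) + 306*181 = -207 + 55386 = 55179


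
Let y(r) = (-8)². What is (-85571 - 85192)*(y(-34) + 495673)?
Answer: -84653537331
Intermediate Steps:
y(r) = 64
(-85571 - 85192)*(y(-34) + 495673) = (-85571 - 85192)*(64 + 495673) = -170763*495737 = -84653537331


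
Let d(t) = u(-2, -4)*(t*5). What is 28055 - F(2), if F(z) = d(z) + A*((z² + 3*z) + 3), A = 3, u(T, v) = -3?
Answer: 28046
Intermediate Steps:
d(t) = -15*t (d(t) = -3*t*5 = -15*t)
F(z) = 9 - 6*z + 3*z² (F(z) = -15*z + 3*((z² + 3*z) + 3) = -15*z + 3*(3 + z² + 3*z) = -15*z + (9 + 3*z² + 9*z) = 9 - 6*z + 3*z²)
28055 - F(2) = 28055 - (9 - 6*2 + 3*2²) = 28055 - (9 - 12 + 3*4) = 28055 - (9 - 12 + 12) = 28055 - 1*9 = 28055 - 9 = 28046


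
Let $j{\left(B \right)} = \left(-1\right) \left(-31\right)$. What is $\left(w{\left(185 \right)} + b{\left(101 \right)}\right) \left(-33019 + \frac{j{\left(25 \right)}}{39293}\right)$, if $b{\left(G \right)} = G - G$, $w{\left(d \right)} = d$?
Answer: $- \frac{240021874160}{39293} \approx -6.1085 \cdot 10^{6}$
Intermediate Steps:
$j{\left(B \right)} = 31$
$b{\left(G \right)} = 0$
$\left(w{\left(185 \right)} + b{\left(101 \right)}\right) \left(-33019 + \frac{j{\left(25 \right)}}{39293}\right) = \left(185 + 0\right) \left(-33019 + \frac{31}{39293}\right) = 185 \left(-33019 + 31 \cdot \frac{1}{39293}\right) = 185 \left(-33019 + \frac{31}{39293}\right) = 185 \left(- \frac{1297415536}{39293}\right) = - \frac{240021874160}{39293}$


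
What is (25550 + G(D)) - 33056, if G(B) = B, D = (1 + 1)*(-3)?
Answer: -7512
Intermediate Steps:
D = -6 (D = 2*(-3) = -6)
(25550 + G(D)) - 33056 = (25550 - 6) - 33056 = 25544 - 33056 = -7512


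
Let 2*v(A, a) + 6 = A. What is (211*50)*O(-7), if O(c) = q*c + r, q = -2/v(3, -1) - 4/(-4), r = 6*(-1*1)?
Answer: -706850/3 ≈ -2.3562e+5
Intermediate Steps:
v(A, a) = -3 + A/2
r = -6 (r = 6*(-1) = -6)
q = 7/3 (q = -2/(-3 + (1/2)*3) - 4/(-4) = -2/(-3 + 3/2) - 4*(-1/4) = -2/(-3/2) + 1 = -2*(-2/3) + 1 = 4/3 + 1 = 7/3 ≈ 2.3333)
O(c) = -6 + 7*c/3 (O(c) = 7*c/3 - 6 = -6 + 7*c/3)
(211*50)*O(-7) = (211*50)*(-6 + (7/3)*(-7)) = 10550*(-6 - 49/3) = 10550*(-67/3) = -706850/3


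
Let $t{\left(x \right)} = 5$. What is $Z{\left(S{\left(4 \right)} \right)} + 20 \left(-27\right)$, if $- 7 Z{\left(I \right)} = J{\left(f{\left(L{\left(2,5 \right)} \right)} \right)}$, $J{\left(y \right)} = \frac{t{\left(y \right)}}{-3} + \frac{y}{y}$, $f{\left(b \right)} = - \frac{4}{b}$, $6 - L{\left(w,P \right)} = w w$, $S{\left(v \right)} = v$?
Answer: $- \frac{11338}{21} \approx -539.9$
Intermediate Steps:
$L{\left(w,P \right)} = 6 - w^{2}$ ($L{\left(w,P \right)} = 6 - w w = 6 - w^{2}$)
$J{\left(y \right)} = - \frac{2}{3}$ ($J{\left(y \right)} = \frac{5}{-3} + \frac{y}{y} = 5 \left(- \frac{1}{3}\right) + 1 = - \frac{5}{3} + 1 = - \frac{2}{3}$)
$Z{\left(I \right)} = \frac{2}{21}$ ($Z{\left(I \right)} = \left(- \frac{1}{7}\right) \left(- \frac{2}{3}\right) = \frac{2}{21}$)
$Z{\left(S{\left(4 \right)} \right)} + 20 \left(-27\right) = \frac{2}{21} + 20 \left(-27\right) = \frac{2}{21} - 540 = - \frac{11338}{21}$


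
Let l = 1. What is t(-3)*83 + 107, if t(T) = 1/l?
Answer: 190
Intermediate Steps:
t(T) = 1 (t(T) = 1/1 = 1)
t(-3)*83 + 107 = 1*83 + 107 = 83 + 107 = 190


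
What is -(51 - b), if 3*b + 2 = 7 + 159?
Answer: 11/3 ≈ 3.6667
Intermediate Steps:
b = 164/3 (b = -2/3 + (7 + 159)/3 = -2/3 + (1/3)*166 = -2/3 + 166/3 = 164/3 ≈ 54.667)
-(51 - b) = -(51 - 1*164/3) = -(51 - 164/3) = -1*(-11/3) = 11/3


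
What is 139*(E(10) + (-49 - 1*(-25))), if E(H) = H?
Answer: -1946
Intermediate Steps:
139*(E(10) + (-49 - 1*(-25))) = 139*(10 + (-49 - 1*(-25))) = 139*(10 + (-49 + 25)) = 139*(10 - 24) = 139*(-14) = -1946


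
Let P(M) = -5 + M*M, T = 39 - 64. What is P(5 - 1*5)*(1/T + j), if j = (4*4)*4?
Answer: -1599/5 ≈ -319.80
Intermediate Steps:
T = -25
P(M) = -5 + M**2
j = 64 (j = 16*4 = 64)
P(5 - 1*5)*(1/T + j) = (-5 + (5 - 1*5)**2)*(1/(-25) + 64) = (-5 + (5 - 5)**2)*(-1/25 + 64) = (-5 + 0**2)*(1599/25) = (-5 + 0)*(1599/25) = -5*1599/25 = -1599/5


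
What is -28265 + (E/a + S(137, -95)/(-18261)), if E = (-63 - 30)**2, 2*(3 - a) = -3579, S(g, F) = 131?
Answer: -616690725794/21821895 ≈ -28260.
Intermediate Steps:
a = 3585/2 (a = 3 - 1/2*(-3579) = 3 + 3579/2 = 3585/2 ≈ 1792.5)
E = 8649 (E = (-93)**2 = 8649)
-28265 + (E/a + S(137, -95)/(-18261)) = -28265 + (8649/(3585/2) + 131/(-18261)) = -28265 + (8649*(2/3585) + 131*(-1/18261)) = -28265 + (5766/1195 - 131/18261) = -28265 + 105136381/21821895 = -616690725794/21821895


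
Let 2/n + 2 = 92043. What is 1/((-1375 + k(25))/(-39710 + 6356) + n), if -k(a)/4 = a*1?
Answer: 3069935514/135827183 ≈ 22.602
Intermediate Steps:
n = 2/92041 (n = 2/(-2 + 92043) = 2/92041 ≈ 2.1729e-5)
k(a) = -4*a
1/((-1375 + k(25))/(-39710 + 6356) + n) = 1/((-1375 - 4*25)/(-39710 + 6356) + 2/92041) = 1/((-1375 - 100)/(-33354) + 2/92041) = 1/(-1475*(-1/33354) + 2/92041) = 1/(1475/33354 + 2/92041) = 1/(135827183/3069935514) = 3069935514/135827183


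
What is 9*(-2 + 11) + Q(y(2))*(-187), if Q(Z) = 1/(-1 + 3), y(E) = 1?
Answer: -25/2 ≈ -12.500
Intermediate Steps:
Q(Z) = 1/2
9*(-2 + 11) + Q(y(2))*(-187) = 9*(-2 + 11) + (1/2)*(-187) = 9*9 - 187/2 = 81 - 187/2 = -25/2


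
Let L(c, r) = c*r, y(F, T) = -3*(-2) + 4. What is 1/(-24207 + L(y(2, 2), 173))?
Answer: -1/22477 ≈ -4.4490e-5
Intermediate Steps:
y(F, T) = 10 (y(F, T) = 6 + 4 = 10)
1/(-24207 + L(y(2, 2), 173)) = 1/(-24207 + 10*173) = 1/(-24207 + 1730) = 1/(-22477) = -1/22477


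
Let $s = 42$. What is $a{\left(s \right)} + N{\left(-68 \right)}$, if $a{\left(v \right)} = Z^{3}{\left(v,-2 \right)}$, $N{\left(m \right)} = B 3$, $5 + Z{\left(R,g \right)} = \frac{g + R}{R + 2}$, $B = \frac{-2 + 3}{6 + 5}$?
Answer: $- \frac{90762}{1331} \approx -68.191$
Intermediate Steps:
$B = \frac{1}{11}$ ($B = 1 \cdot \frac{1}{11} = \frac{1}{11} \approx 0.090909$)
$Z{\left(R,g \right)} = -5 + \frac{R + g}{2 + R}$ ($Z{\left(R,g \right)} = -5 + \frac{g + R}{R + 2} = -5 + \frac{R + g}{2 + R}$)
$N{\left(m \right)} = \frac{3}{11}$ ($N{\left(m \right)} = \frac{1}{11} \cdot 3 = \frac{3}{11}$)
$a{\left(v \right)} = \frac{\left(-12 - 4 v\right)^{3}}{\left(2 + v\right)^{3}}$ ($a{\left(v \right)} = \left(\frac{-10 - 2 - 4 v}{2 + v}\right)^{3} = \left(\frac{-12 - 4 v}{2 + v}\right)^{3} = \frac{\left(-12 - 4 v\right)^{3}}{\left(2 + v\right)^{3}}$)
$a{\left(s \right)} + N{\left(-68 \right)} = - \frac{64 \left(3 + 42\right)^{3}}{\left(2 + 42\right)^{3}} + \frac{3}{11} = - \frac{64 \cdot 45^{3}}{85184} + \frac{3}{11} = \left(-64\right) \frac{1}{85184} \cdot 91125 + \frac{3}{11} = - \frac{91125}{1331} + \frac{3}{11} = - \frac{90762}{1331}$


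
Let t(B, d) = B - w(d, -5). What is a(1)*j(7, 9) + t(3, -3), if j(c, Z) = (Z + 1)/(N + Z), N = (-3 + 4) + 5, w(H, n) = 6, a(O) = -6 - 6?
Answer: -11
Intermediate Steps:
a(O) = -12
N = 6 (N = 1 + 5 = 6)
j(c, Z) = (1 + Z)/(6 + Z) (j(c, Z) = (Z + 1)/(6 + Z) = (1 + Z)/(6 + Z))
t(B, d) = -6 + B (t(B, d) = B - 1*6 = B - 6 = -6 + B)
a(1)*j(7, 9) + t(3, -3) = -12*(1 + 9)/(6 + 9) + (-6 + 3) = -12*10/15 - 3 = -4*10/5 - 3 = -12*⅔ - 3 = -8 - 3 = -11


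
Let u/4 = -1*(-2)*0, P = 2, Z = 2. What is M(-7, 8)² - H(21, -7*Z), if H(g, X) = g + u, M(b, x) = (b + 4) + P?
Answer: -20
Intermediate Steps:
u = 0 (u = 4*(-1*(-2)*0) = 4*(2*0) = 4*0 = 0)
M(b, x) = 6 + b (M(b, x) = (b + 4) + 2 = (4 + b) + 2 = 6 + b)
H(g, X) = g (H(g, X) = g + 0 = g)
M(-7, 8)² - H(21, -7*Z) = (6 - 7)² - 1*21 = (-1)² - 21 = 1 - 21 = -20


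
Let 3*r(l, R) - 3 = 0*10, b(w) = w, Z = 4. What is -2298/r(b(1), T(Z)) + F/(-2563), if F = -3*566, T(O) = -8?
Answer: -5888076/2563 ≈ -2297.3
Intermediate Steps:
r(l, R) = 1 (r(l, R) = 1 + (0*10)/3 = 1 + (⅓)*0 = 1 + 0 = 1)
F = -1698
-2298/r(b(1), T(Z)) + F/(-2563) = -2298/1 - 1698/(-2563) = -2298*1 - 1698*(-1/2563) = -2298 + 1698/2563 = -5888076/2563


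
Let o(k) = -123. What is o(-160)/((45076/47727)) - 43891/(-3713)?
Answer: -19818442457/167367188 ≈ -118.41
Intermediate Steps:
o(-160)/((45076/47727)) - 43891/(-3713) = -123/(45076/47727) - 43891/(-3713) = -123/(45076*(1/47727)) - 43891*(-1/3713) = -123/45076/47727 + 43891/3713 = -123*47727/45076 + 43891/3713 = -5870421/45076 + 43891/3713 = -19818442457/167367188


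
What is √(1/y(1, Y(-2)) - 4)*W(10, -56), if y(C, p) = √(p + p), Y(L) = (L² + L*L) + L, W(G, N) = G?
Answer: 5*√(-144 + 6*√3)/3 ≈ 19.265*I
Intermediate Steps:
Y(L) = L + 2*L² (Y(L) = (L² + L²) + L = 2*L² + L = L + 2*L²)
y(C, p) = √2*√p (y(C, p) = √(2*p) = √2*√p)
√(1/y(1, Y(-2)) - 4)*W(10, -56) = √(1/(√2*√(-2*(1 + 2*(-2)))) - 4)*10 = √(1/(√2*√(-2*(1 - 4))) - 4)*10 = √(1/(√2*√(-2*(-3))) - 4)*10 = √(1/(√2*√6) - 4)*10 = √(1/(2*√3) - 4)*10 = √(√3/6 - 4)*10 = √(-4 + √3/6)*10 = 10*√(-4 + √3/6)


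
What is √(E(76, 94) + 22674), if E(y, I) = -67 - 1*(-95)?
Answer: √22702 ≈ 150.67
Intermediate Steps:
E(y, I) = 28 (E(y, I) = -67 + 95 = 28)
√(E(76, 94) + 22674) = √(28 + 22674) = √22702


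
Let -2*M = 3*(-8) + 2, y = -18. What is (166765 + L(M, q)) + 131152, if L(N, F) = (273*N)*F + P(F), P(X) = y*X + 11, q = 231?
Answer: 987463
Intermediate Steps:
P(X) = 11 - 18*X (P(X) = -18*X + 11 = 11 - 18*X)
M = 11 (M = -(3*(-8) + 2)/2 = -(-24 + 2)/2 = -1/2*(-22) = 11)
L(N, F) = 11 - 18*F + 273*F*N (L(N, F) = (273*N)*F + (11 - 18*F) = 273*F*N + (11 - 18*F) = 11 - 18*F + 273*F*N)
(166765 + L(M, q)) + 131152 = (166765 + (11 - 18*231 + 273*231*11)) + 131152 = (166765 + (11 - 4158 + 693693)) + 131152 = (166765 + 689546) + 131152 = 856311 + 131152 = 987463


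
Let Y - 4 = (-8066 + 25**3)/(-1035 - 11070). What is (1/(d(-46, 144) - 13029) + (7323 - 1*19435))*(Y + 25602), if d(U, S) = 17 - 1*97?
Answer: -5468130397920871/17631605 ≈ -3.1013e+8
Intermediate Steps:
d(U, S) = -80 (d(U, S) = 17 - 97 = -80)
Y = 40861/12105 (Y = 4 + (-8066 + 25**3)/(-1035 - 11070) = 4 + (-8066 + 15625)/(-12105) = 4 + 7559*(-1/12105) = 4 - 7559/12105 = 40861/12105 ≈ 3.3755)
(1/(d(-46, 144) - 13029) + (7323 - 1*19435))*(Y + 25602) = (1/(-80 - 13029) + (7323 - 1*19435))*(40861/12105 + 25602) = (1/(-13109) + (7323 - 19435))*(309953071/12105) = (-1/13109 - 12112)*(309953071/12105) = -158776209/13109*309953071/12105 = -5468130397920871/17631605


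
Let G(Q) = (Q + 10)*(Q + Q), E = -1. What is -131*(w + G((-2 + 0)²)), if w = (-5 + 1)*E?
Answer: -15196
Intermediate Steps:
w = 4 (w = (-5 + 1)*(-1) = -4*(-1) = 4)
G(Q) = 2*Q*(10 + Q) (G(Q) = (10 + Q)*(2*Q) = 2*Q*(10 + Q))
-131*(w + G((-2 + 0)²)) = -131*(4 + 2*(-2 + 0)²*(10 + (-2 + 0)²)) = -131*(4 + 2*(-2)²*(10 + (-2)²)) = -131*(4 + 2*4*(10 + 4)) = -131*(4 + 2*4*14) = -131*(4 + 112) = -131*116 = -15196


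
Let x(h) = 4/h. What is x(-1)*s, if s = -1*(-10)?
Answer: -40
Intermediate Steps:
s = 10
x(-1)*s = (4/(-1))*10 = (4*(-1))*10 = -4*10 = -40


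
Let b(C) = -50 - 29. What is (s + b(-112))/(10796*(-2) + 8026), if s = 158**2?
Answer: -1185/646 ≈ -1.8344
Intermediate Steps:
b(C) = -79
s = 24964
(s + b(-112))/(10796*(-2) + 8026) = (24964 - 79)/(10796*(-2) + 8026) = 24885/(-21592 + 8026) = 24885/(-13566) = 24885*(-1/13566) = -1185/646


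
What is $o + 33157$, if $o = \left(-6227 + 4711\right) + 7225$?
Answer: $38866$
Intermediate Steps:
$o = 5709$ ($o = -1516 + 7225 = 5709$)
$o + 33157 = 5709 + 33157 = 38866$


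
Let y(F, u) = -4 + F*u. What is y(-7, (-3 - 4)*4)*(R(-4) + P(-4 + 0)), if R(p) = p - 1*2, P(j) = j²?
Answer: 1920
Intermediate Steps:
R(p) = -2 + p (R(p) = p - 2 = -2 + p)
y(-7, (-3 - 4)*4)*(R(-4) + P(-4 + 0)) = (-4 - 7*(-3 - 4)*4)*((-2 - 4) + (-4 + 0)²) = (-4 - (-49)*4)*(-6 + (-4)²) = (-4 - 7*(-28))*(-6 + 16) = (-4 + 196)*10 = 192*10 = 1920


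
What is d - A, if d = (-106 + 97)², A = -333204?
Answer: 333285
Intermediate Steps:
d = 81 (d = (-9)² = 81)
d - A = 81 - 1*(-333204) = 81 + 333204 = 333285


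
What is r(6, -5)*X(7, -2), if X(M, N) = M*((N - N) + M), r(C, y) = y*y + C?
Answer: 1519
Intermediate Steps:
r(C, y) = C + y**2 (r(C, y) = y**2 + C = C + y**2)
X(M, N) = M**2 (X(M, N) = M*(0 + M) = M*M = M**2)
r(6, -5)*X(7, -2) = (6 + (-5)**2)*7**2 = (6 + 25)*49 = 31*49 = 1519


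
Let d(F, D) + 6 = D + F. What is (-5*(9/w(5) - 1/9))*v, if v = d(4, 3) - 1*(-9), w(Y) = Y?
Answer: -760/9 ≈ -84.444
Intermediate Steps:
d(F, D) = -6 + D + F (d(F, D) = -6 + (D + F) = -6 + D + F)
v = 10 (v = (-6 + 3 + 4) - 1*(-9) = 1 + 9 = 10)
(-5*(9/w(5) - 1/9))*v = -5*(9/5 - 1/9)*10 = -5*(9*(⅕) - 1*⅑)*10 = -5*(9/5 - ⅑)*10 = -5*76/45*10 = -76/9*10 = -760/9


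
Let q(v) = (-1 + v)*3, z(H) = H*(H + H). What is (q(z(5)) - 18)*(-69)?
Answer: -8901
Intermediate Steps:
z(H) = 2*H² (z(H) = H*(2*H) = 2*H²)
q(v) = -3 + 3*v
(q(z(5)) - 18)*(-69) = ((-3 + 3*(2*5²)) - 18)*(-69) = ((-3 + 3*(2*25)) - 18)*(-69) = ((-3 + 3*50) - 18)*(-69) = ((-3 + 150) - 18)*(-69) = (147 - 18)*(-69) = 129*(-69) = -8901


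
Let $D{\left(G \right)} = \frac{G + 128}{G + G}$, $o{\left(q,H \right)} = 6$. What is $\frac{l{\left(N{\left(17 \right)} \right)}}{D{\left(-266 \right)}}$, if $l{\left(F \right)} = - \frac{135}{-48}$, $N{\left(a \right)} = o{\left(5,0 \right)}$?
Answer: $\frac{1995}{184} \approx 10.842$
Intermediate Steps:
$D{\left(G \right)} = \frac{128 + G}{2 G}$
$N{\left(a \right)} = 6$
$l{\left(F \right)} = \frac{45}{16}$ ($l{\left(F \right)} = \left(-135\right) \left(- \frac{1}{48}\right) = \frac{45}{16}$)
$\frac{l{\left(N{\left(17 \right)} \right)}}{D{\left(-266 \right)}} = \frac{45}{16 \frac{128 - 266}{2 \left(-266\right)}} = \frac{45}{16 \cdot \frac{1}{2} \left(- \frac{1}{266}\right) \left(-138\right)} = \frac{45}{16 \cdot \frac{69}{266}} = \frac{45}{16} \cdot \frac{266}{69} = \frac{1995}{184}$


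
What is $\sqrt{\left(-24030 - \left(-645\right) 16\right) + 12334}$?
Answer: $4 i \sqrt{86} \approx 37.094 i$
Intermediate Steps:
$\sqrt{\left(-24030 - \left(-645\right) 16\right) + 12334} = \sqrt{\left(-24030 - -10320\right) + 12334} = \sqrt{\left(-24030 + 10320\right) + 12334} = \sqrt{-13710 + 12334} = \sqrt{-1376} = 4 i \sqrt{86}$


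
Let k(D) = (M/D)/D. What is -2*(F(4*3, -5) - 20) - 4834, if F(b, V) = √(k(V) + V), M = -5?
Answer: -4794 - 2*I*√130/5 ≈ -4794.0 - 4.5607*I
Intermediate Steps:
k(D) = -5/D² (k(D) = (-5/D)/D = -5/D²)
F(b, V) = √(V - 5/V²) (F(b, V) = √(-5/V² + V) = √(V - 5/V²))
-2*(F(4*3, -5) - 20) - 4834 = -2*(√(-5 - 5/(-5)²) - 20) - 4834 = -2*(√(-5 - 5*1/25) - 20) - 4834 = -2*(√(-5 - ⅕) - 20) - 4834 = -2*(√(-26/5) - 20) - 4834 = -2*(I*√130/5 - 20) - 4834 = -2*(-20 + I*√130/5) - 4834 = (40 - 2*I*√130/5) - 4834 = -4794 - 2*I*√130/5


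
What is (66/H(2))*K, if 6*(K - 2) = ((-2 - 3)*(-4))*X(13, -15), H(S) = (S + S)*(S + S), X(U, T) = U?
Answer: 187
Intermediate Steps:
H(S) = 4*S² (H(S) = (2*S)*(2*S) = 4*S²)
K = 136/3 (K = 2 + (((-2 - 3)*(-4))*13)/6 = 2 + (-5*(-4)*13)/6 = 2 + (20*13)/6 = 2 + (⅙)*260 = 2 + 130/3 = 136/3 ≈ 45.333)
(66/H(2))*K = (66/((4*2²)))*(136/3) = (66/((4*4)))*(136/3) = (66/16)*(136/3) = (66*(1/16))*(136/3) = (33/8)*(136/3) = 187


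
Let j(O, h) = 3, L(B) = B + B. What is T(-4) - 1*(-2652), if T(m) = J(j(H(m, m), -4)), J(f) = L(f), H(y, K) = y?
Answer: 2658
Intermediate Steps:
L(B) = 2*B
J(f) = 2*f
T(m) = 6 (T(m) = 2*3 = 6)
T(-4) - 1*(-2652) = 6 - 1*(-2652) = 6 + 2652 = 2658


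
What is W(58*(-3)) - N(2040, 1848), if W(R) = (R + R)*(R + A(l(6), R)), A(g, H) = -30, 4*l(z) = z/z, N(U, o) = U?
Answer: 68952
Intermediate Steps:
l(z) = ¼ (l(z) = (z/z)/4 = (¼)*1 = ¼)
W(R) = 2*R*(-30 + R) (W(R) = (R + R)*(R - 30) = (2*R)*(-30 + R) = 2*R*(-30 + R))
W(58*(-3)) - N(2040, 1848) = 2*(58*(-3))*(-30 + 58*(-3)) - 1*2040 = 2*(-174)*(-30 - 174) - 2040 = 2*(-174)*(-204) - 2040 = 70992 - 2040 = 68952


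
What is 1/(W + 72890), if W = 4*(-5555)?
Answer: 1/50670 ≈ 1.9736e-5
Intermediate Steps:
W = -22220
1/(W + 72890) = 1/(-22220 + 72890) = 1/50670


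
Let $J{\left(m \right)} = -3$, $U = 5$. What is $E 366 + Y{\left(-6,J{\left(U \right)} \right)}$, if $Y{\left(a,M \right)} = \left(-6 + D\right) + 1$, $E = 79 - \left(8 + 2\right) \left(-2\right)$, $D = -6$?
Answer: $36223$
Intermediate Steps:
$E = 99$ ($E = 79 - 10 \left(-2\right) = 79 - -20 = 79 + 20 = 99$)
$Y{\left(a,M \right)} = -11$ ($Y{\left(a,M \right)} = \left(-6 - 6\right) + 1 = -12 + 1 = -11$)
$E 366 + Y{\left(-6,J{\left(U \right)} \right)} = 99 \cdot 366 - 11 = 36234 - 11 = 36223$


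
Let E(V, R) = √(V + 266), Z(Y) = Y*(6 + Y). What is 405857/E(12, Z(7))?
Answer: 405857*√278/278 ≈ 24342.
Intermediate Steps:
E(V, R) = √(266 + V)
405857/E(12, Z(7)) = 405857/(√(266 + 12)) = 405857/(√278) = 405857*(√278/278) = 405857*√278/278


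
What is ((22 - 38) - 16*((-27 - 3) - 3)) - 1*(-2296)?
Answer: 2808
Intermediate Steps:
((22 - 38) - 16*((-27 - 3) - 3)) - 1*(-2296) = (-16 - 16*(-30 - 3)) + 2296 = (-16 - 16*(-33)) + 2296 = (-16 + 528) + 2296 = 512 + 2296 = 2808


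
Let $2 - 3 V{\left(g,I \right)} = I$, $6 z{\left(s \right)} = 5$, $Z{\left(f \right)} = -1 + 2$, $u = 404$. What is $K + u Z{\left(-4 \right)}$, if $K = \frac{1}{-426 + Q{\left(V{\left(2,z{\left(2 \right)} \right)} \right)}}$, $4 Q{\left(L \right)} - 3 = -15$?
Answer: $\frac{173315}{429} \approx 404.0$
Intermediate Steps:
$Z{\left(f \right)} = 1$
$z{\left(s \right)} = \frac{5}{6}$ ($z{\left(s \right)} = \frac{1}{6} \cdot 5 = \frac{5}{6}$)
$V{\left(g,I \right)} = \frac{2}{3} - \frac{I}{3}$
$Q{\left(L \right)} = -3$ ($Q{\left(L \right)} = \frac{3}{4} + \frac{1}{4} \left(-15\right) = \frac{3}{4} - \frac{15}{4} = -3$)
$K = - \frac{1}{429}$ ($K = \frac{1}{-426 - 3} = \frac{1}{-429} = - \frac{1}{429} \approx -0.002331$)
$K + u Z{\left(-4 \right)} = - \frac{1}{429} + 404 \cdot 1 = - \frac{1}{429} + 404 = \frac{173315}{429}$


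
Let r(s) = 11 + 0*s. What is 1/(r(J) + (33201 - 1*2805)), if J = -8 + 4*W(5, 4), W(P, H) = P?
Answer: 1/30407 ≈ 3.2887e-5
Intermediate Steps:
J = 12 (J = -8 + 4*5 = -8 + 20 = 12)
r(s) = 11 (r(s) = 11 + 0 = 11)
1/(r(J) + (33201 - 1*2805)) = 1/(11 + (33201 - 1*2805)) = 1/(11 + (33201 - 2805)) = 1/(11 + 30396) = 1/30407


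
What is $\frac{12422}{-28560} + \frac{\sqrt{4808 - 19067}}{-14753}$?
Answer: $- \frac{6211}{14280} - \frac{7 i \sqrt{291}}{14753} \approx -0.43494 - 0.008094 i$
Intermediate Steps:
$\frac{12422}{-28560} + \frac{\sqrt{4808 - 19067}}{-14753} = 12422 \left(- \frac{1}{28560}\right) + \sqrt{-14259} \left(- \frac{1}{14753}\right) = - \frac{6211}{14280} + 7 i \sqrt{291} \left(- \frac{1}{14753}\right) = - \frac{6211}{14280} - \frac{7 i \sqrt{291}}{14753}$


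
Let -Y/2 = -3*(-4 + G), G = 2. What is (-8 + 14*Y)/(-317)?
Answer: 176/317 ≈ 0.55521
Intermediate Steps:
Y = -12 (Y = -(-6)*(-4 + 2) = -(-6)*(-2) = -2*6 = -12)
(-8 + 14*Y)/(-317) = (-8 + 14*(-12))/(-317) = (-8 - 168)*(-1/317) = -176*(-1/317) = 176/317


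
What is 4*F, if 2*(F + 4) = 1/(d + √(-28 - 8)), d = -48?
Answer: -3128/195 - I/195 ≈ -16.041 - 0.0051282*I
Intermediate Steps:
F = -4 + (-48 - 6*I)/4680 (F = -4 + 1/(2*(-48 + √(-28 - 8))) = -4 + 1/(2*(-48 + √(-36))) = -4 + 1/(2*(-48 + 6*I)) = -4 + ((-48 - 6*I)/2340)/2 = -4 + (-48 - 6*I)/4680 ≈ -4.0103 - 0.0012821*I)
4*F = 4*(-782/195 - I/780) = -3128/195 - I/195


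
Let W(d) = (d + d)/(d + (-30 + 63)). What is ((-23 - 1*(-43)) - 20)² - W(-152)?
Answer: -304/119 ≈ -2.5546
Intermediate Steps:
W(d) = 2*d/(33 + d) (W(d) = (2*d)/(d + 33) = (2*d)/(33 + d) = 2*d/(33 + d))
((-23 - 1*(-43)) - 20)² - W(-152) = ((-23 - 1*(-43)) - 20)² - 2*(-152)/(33 - 152) = ((-23 + 43) - 20)² - 2*(-152)/(-119) = (20 - 20)² - 2*(-152)*(-1)/119 = 0² - 1*304/119 = 0 - 304/119 = -304/119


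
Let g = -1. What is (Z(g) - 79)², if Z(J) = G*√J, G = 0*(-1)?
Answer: 6241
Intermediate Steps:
G = 0
Z(J) = 0 (Z(J) = 0*√J = 0)
(Z(g) - 79)² = (0 - 79)² = (-79)² = 6241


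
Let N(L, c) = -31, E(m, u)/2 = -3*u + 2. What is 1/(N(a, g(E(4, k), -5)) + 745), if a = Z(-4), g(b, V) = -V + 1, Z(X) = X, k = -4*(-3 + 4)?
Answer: 1/714 ≈ 0.0014006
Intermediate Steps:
k = -4 (k = -4*1 = -4)
E(m, u) = 4 - 6*u (E(m, u) = 2*(-3*u + 2) = 2*(2 - 3*u) = 4 - 6*u)
g(b, V) = 1 - V
a = -4
1/(N(a, g(E(4, k), -5)) + 745) = 1/(-31 + 745) = 1/714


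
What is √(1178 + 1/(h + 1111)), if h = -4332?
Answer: 3*√1357951053/3221 ≈ 34.322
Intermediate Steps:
√(1178 + 1/(h + 1111)) = √(1178 + 1/(-4332 + 1111)) = √(1178 + 1/(-3221)) = √(1178 - 1/3221) = √(3794337/3221) = 3*√1357951053/3221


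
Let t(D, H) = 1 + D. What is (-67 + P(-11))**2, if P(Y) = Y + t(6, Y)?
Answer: 5041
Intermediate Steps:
P(Y) = 7 + Y (P(Y) = Y + (1 + 6) = Y + 7 = 7 + Y)
(-67 + P(-11))**2 = (-67 + (7 - 11))**2 = (-67 - 4)**2 = (-71)**2 = 5041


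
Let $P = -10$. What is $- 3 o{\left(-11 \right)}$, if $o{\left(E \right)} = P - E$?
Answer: $-3$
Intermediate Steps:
$o{\left(E \right)} = -10 - E$
$- 3 o{\left(-11 \right)} = - 3 \left(-10 - -11\right) = - 3 \left(-10 + 11\right) = \left(-3\right) 1 = -3$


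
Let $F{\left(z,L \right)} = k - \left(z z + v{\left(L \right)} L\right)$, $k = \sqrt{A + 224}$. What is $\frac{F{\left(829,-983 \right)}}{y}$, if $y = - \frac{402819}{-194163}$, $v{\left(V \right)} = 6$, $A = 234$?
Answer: $- \frac{44097200303}{134273} + \frac{64721 \sqrt{458}}{134273} \approx -3.284 \cdot 10^{5}$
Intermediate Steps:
$y = \frac{134273}{64721}$ ($y = \left(-402819\right) \left(- \frac{1}{194163}\right) = \frac{134273}{64721} \approx 2.0746$)
$k = \sqrt{458}$ ($k = \sqrt{234 + 224} = \sqrt{458} \approx 21.401$)
$F{\left(z,L \right)} = \sqrt{458} - z^{2} - 6 L$ ($F{\left(z,L \right)} = \sqrt{458} - \left(z z + 6 L\right) = \sqrt{458} - \left(z^{2} + 6 L\right) = \sqrt{458} - z^{2} - 6 L$)
$\frac{F{\left(829,-983 \right)}}{y} = \frac{\sqrt{458} - 829^{2} - -5898}{\frac{134273}{64721}} = \left(\sqrt{458} - 687241 + 5898\right) \frac{64721}{134273} = \left(-681343 + \sqrt{458}\right) \frac{64721}{134273} = - \frac{44097200303}{134273} + \frac{64721 \sqrt{458}}{134273}$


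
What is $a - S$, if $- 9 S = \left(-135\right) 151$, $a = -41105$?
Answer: $-43370$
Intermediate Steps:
$S = 2265$ ($S = - \frac{\left(-135\right) 151}{9} = \left(- \frac{1}{9}\right) \left(-20385\right) = 2265$)
$a - S = -41105 - 2265 = -43370$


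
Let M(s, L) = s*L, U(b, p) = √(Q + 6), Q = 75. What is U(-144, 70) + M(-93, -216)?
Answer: 20097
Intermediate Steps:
U(b, p) = 9 (U(b, p) = √(75 + 6) = √81 = 9)
M(s, L) = L*s
U(-144, 70) + M(-93, -216) = 9 - 216*(-93) = 9 + 20088 = 20097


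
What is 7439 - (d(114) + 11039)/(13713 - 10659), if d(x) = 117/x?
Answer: 862891307/116052 ≈ 7435.4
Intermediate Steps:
7439 - (d(114) + 11039)/(13713 - 10659) = 7439 - (117/114 + 11039)/(13713 - 10659) = 7439 - (117*(1/114) + 11039)/3054 = 7439 - (39/38 + 11039)/3054 = 7439 - 419521/(38*3054) = 7439 - 1*419521/116052 = 7439 - 419521/116052 = 862891307/116052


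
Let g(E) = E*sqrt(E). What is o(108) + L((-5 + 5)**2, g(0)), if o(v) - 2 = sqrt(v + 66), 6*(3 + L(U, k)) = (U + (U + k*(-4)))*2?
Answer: -1 + sqrt(174) ≈ 12.191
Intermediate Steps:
g(E) = E**(3/2)
L(U, k) = -3 - 4*k/3 + 2*U/3 (L(U, k) = -3 + ((U + (U + k*(-4)))*2)/6 = -3 + ((U + (U - 4*k))*2)/6 = -3 + ((-4*k + 2*U)*2)/6 = -3 + (-8*k + 4*U)/6 = -3 + (-4*k/3 + 2*U/3) = -3 - 4*k/3 + 2*U/3)
o(v) = 2 + sqrt(66 + v) (o(v) = 2 + sqrt(v + 66) = 2 + sqrt(66 + v))
o(108) + L((-5 + 5)**2, g(0)) = (2 + sqrt(66 + 108)) + (-3 - 4*0**(3/2)/3 + 2*(-5 + 5)**2/3) = (2 + sqrt(174)) + (-3 - 4/3*0 + (2/3)*0**2) = (2 + sqrt(174)) + (-3 + 0 + (2/3)*0) = (2 + sqrt(174)) + (-3 + 0 + 0) = (2 + sqrt(174)) - 3 = -1 + sqrt(174)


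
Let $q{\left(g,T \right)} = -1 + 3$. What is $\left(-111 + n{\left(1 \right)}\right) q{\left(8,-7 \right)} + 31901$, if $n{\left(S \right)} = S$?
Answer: $31681$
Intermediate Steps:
$q{\left(g,T \right)} = 2$
$\left(-111 + n{\left(1 \right)}\right) q{\left(8,-7 \right)} + 31901 = \left(-111 + 1\right) 2 + 31901 = \left(-110\right) 2 + 31901 = -220 + 31901 = 31681$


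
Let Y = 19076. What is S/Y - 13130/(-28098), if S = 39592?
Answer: 170365487/66999681 ≈ 2.5428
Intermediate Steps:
S/Y - 13130/(-28098) = 39592/19076 - 13130/(-28098) = 39592*(1/19076) - 13130*(-1/28098) = 9898/4769 + 6565/14049 = 170365487/66999681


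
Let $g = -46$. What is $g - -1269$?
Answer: $1223$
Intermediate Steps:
$g - -1269 = -46 - -1269 = -46 + 1269 = 1223$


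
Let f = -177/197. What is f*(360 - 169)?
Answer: -33807/197 ≈ -171.61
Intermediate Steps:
f = -177/197 (f = -177*1/197 = -177/197 ≈ -0.89848)
f*(360 - 169) = -177*(360 - 169)/197 = -177/197*191 = -33807/197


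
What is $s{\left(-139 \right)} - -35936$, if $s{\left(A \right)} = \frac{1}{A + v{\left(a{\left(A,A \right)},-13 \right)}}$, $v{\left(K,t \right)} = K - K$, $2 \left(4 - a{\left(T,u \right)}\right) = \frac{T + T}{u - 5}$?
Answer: $\frac{4995103}{139} \approx 35936.0$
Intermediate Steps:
$a{\left(T,u \right)} = 4 - \frac{T}{-5 + u}$ ($a{\left(T,u \right)} = 4 - \frac{\left(T + T\right) \frac{1}{u - 5}}{2} = 4 - \frac{2 T \frac{1}{-5 + u}}{2} = 4 - \frac{T}{-5 + u}$)
$v{\left(K,t \right)} = 0$
$s{\left(A \right)} = \frac{1}{A}$ ($s{\left(A \right)} = \frac{1}{A + 0} = \frac{1}{A}$)
$s{\left(-139 \right)} - -35936 = \frac{1}{-139} - -35936 = - \frac{1}{139} + 35936 = \frac{4995103}{139}$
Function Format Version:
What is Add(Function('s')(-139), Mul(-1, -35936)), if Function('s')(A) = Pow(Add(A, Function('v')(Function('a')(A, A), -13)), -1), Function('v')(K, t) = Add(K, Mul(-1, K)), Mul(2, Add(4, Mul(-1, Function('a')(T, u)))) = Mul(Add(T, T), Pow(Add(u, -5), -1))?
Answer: Rational(4995103, 139) ≈ 35936.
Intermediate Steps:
Function('a')(T, u) = Add(4, Mul(-1, T, Pow(Add(-5, u), -1))) (Function('a')(T, u) = Add(4, Mul(Rational(-1, 2), Mul(Add(T, T), Pow(Add(u, -5), -1)))) = Add(4, Mul(Rational(-1, 2), Mul(Mul(2, T), Pow(Add(-5, u), -1)))) = Add(4, Mul(Rational(-1, 2), Mul(2, T, Pow(Add(-5, u), -1)))) = Add(4, Mul(-1, T, Pow(Add(-5, u), -1))))
Function('v')(K, t) = 0
Function('s')(A) = Pow(A, -1) (Function('s')(A) = Pow(Add(A, 0), -1) = Pow(A, -1))
Add(Function('s')(-139), Mul(-1, -35936)) = Add(Pow(-139, -1), Mul(-1, -35936)) = Add(Rational(-1, 139), 35936) = Rational(4995103, 139)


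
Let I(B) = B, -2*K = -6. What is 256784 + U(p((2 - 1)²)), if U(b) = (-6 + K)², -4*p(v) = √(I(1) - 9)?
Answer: 256793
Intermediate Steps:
K = 3 (K = -½*(-6) = 3)
p(v) = -I*√2/2 (p(v) = -√(1 - 9)/4 = -I*√2/2)
U(b) = 9 (U(b) = (-6 + 3)² = (-3)² = 9)
256784 + U(p((2 - 1)²)) = 256784 + 9 = 256793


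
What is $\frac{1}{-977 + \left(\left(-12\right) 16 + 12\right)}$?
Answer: $- \frac{1}{1157} \approx -0.0008643$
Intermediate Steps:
$\frac{1}{-977 + \left(\left(-12\right) 16 + 12\right)} = \frac{1}{-977 + \left(-192 + 12\right)} = \frac{1}{-977 - 180} = \frac{1}{-1157} = - \frac{1}{1157}$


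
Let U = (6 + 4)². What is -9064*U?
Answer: -906400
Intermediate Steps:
U = 100 (U = 10² = 100)
-9064*U = -9064*100 = -906400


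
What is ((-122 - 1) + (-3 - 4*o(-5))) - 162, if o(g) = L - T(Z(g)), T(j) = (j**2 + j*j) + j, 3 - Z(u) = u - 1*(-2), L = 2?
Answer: 16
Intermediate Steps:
Z(u) = 1 - u (Z(u) = 3 - (u - 1*(-2)) = 3 - (u + 2) = 3 - (2 + u) = 3 + (-2 - u) = 1 - u)
T(j) = j + 2*j**2 (T(j) = (j**2 + j**2) + j = 2*j**2 + j = j + 2*j**2)
o(g) = 2 - (1 - g)*(3 - 2*g) (o(g) = 2 - (1 - g)*(1 + 2*(1 - g)) = 2 - (1 - g)*(1 + (2 - 2*g)) = 2 - (1 - g)*(3 - 2*g))
((-122 - 1) + (-3 - 4*o(-5))) - 162 = ((-122 - 1) + (-3 - 4*(2 - (-1 - 5)*(-3 + 2*(-5))))) - 162 = (-123 + (-3 - 4*(2 - 1*(-6)*(-3 - 10)))) - 162 = (-123 + (-3 - 4*(2 - 1*(-6)*(-13)))) - 162 = (-123 + (-3 - 4*(2 - 78))) - 162 = (-123 + (-3 - 4*(-76))) - 162 = (-123 + (-3 + 304)) - 162 = (-123 + 301) - 162 = 178 - 162 = 16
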